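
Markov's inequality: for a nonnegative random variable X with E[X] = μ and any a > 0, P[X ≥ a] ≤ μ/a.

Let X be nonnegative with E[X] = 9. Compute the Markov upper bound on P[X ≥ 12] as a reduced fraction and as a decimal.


μ = E[X] = 9, a = 12.
Markov: P[X ≥ 12] ≤ μ/a = (9)/12 = 3/4.
Numerically: ≈ 0.7500.
(Since a = 12 > μ = 9.0000, the bound 3/4 is < 1 and informative.)

P[X ≥ 12] ≤ 3/4 ≈ 0.7500.


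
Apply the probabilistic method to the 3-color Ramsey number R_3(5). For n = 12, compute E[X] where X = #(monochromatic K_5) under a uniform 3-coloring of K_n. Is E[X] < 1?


E[X] = C(12, 5) · 3^{1 − 10} = 792 · 3^{−9} = 792/19683.
As a reduced fraction: E[X] = 88/2187 ≈ 0.04024.
Is E[X] < 1? YES.
Since E[X] < 1, there exists a 3-coloring of K_{12} with no monochromatic K_5; hence R_3(5) > 12.

E[X] = 88/2187 ≈ 0.04024; E[X] < 1, so R_3(5) > 12.


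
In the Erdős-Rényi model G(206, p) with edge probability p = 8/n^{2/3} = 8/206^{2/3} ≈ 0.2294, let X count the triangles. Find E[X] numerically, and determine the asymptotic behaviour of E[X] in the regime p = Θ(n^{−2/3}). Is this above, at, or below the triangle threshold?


Number of potential triangles: C(206, 3) = 1435820.
Each occurs with probability p³ ≈ (0.2294)³ ≈ 1.206523e-02.
By linearity: E[X] = C(206, 3)·p³ ≈ 1435820 · 1.206523e-02 ≈ 17323.4951.
Since α = 2/3 < 1, p = c/n^{2/3} ≫ 1/n is above the triangle threshold p ~ 1/n. Asymptotically E[X] ~ (c³/6)·n^{3(1−α)} = (8³/6)·n^{1} → ∞; triangles are abundant w.h.p.

E[X] ≈ 17323.4951; in regime p = Θ(1/n^{2/3}) E[X] diverges (above the triangle threshold p ~ 1/n).


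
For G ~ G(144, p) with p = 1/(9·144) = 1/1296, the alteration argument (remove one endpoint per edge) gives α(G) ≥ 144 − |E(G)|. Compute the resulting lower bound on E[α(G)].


E[|E(G)|] = C(144, 2)·p = 10296 · (1/1296) = 143/18.
E[α(G)] ≥ n − E[|E(G)|] = 144 − 143/18 = 2449/18.
Numerically: ≈ 136.05556.
(This is only a lower bound; the true E[α(G)] may be larger.)

E[α(G)] ≥ 2449/18 ≈ 136.05556.


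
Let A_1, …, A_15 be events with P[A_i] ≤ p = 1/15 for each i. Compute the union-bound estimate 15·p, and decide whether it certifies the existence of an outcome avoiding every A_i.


Union bound: P[∪_{i=1}^{15} A_i] ≤ Σ_i P[A_i] ≤ 15·p = 15·(1/15) = 1.
Numerically: 1 ≈ 1.000000.
Is 1 < 1? NO.
Since the bound 1 is ≥ 1, the union bound is uninformative here; it does NOT by itself certify existence.

15·p = 1 ≈ 1.000000; existence NOT certified by the union bound.


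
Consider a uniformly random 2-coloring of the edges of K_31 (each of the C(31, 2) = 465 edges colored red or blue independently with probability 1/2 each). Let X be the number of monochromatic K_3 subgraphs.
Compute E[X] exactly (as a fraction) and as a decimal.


Let X = Σ_S X_S over the C(31, 3) = 4495 subsets S of size 3, where X_S = 1 if the K_3 on S is monochromatic.
For a fixed S, the K_3 on S has C(3, 2) = 3 edges. P[all 3 edges red] = (1/2)^3, and likewise for blue, so P[monochromatic] = 2·(1/2)^3 = 2^{1 − 3} = 1/4.
Summing: E[X] = C(31, 3) · 2^{1 − 3} = 4495 · 1/4 = 4495/4.
Numerically: E[X] ≈ 1123.75000.

E[X] = C(31,3)·2^(1−C(3,2)) = 4495/4 ≈ 1123.75000.


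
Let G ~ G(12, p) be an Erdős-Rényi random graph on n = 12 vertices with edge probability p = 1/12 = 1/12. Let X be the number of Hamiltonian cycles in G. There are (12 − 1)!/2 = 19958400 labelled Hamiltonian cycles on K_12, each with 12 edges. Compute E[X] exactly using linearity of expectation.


K_12 has (12 − 1)!/2 = 19958400 labelled Hamiltonian cycles.
For each such Hamiltonian cycle H, let X_H = 1 if all 12 edges of H are present in G. Then P[X_H = 1] = p^{12} = (1/12)^{12} = 1/8916100448256.
Summing the indicators: E[X] = Σ_H E[X_H] = 19958400 · p^{12} = 19958400 · 1/8916100448256 = 1925/859963392.
Numerically: E[X] ≈ 2.23847e-06.

E[X] = 19958400 · (1/12)^{12} = 1925/859963392 ≈ 2.23847e-06.


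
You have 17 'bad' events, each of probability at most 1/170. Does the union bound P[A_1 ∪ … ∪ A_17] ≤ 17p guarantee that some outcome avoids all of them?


Union bound: P[∪_{i=1}^{17} A_i] ≤ Σ_i P[A_i] ≤ 17·p = 17·(1/170) = 1/10.
Numerically: 1/10 ≈ 0.100.
Is 1/10 < 1? YES.
Since P[∪ A_i] ≤ 1/10 < 1, the complement has P[∩ A_i^c] ≥ 1 − 1/10 = 9/10 > 0, so some outcome avoids every A_i.

17·p = 1/10 ≈ 0.100; existence CERTIFIED by the union bound.


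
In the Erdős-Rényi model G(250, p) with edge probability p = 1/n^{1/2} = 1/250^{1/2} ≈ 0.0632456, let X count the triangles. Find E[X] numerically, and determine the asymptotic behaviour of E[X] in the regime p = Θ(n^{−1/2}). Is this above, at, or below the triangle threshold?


Number of potential triangles: C(250, 3) = 2573000.
Each occurs with probability p³ ≈ (0.0632456)³ ≈ 2.52982213e-04.
By linearity: E[X] = C(250, 3)·p³ ≈ 2573000 · 2.52982213e-04 ≈ 650.923234.
Since α = 1/2 < 1, p = c/n^{1/2} ≫ 1/n is above the triangle threshold p ~ 1/n. Asymptotically E[X] ~ (c³/6)·n^{3(1−α)} = (1³/6)·n^{1.5} → ∞; triangles are abundant w.h.p.

E[X] ≈ 650.923234; in regime p = Θ(1/n^{1/2}) E[X] diverges (above the triangle threshold p ~ 1/n).


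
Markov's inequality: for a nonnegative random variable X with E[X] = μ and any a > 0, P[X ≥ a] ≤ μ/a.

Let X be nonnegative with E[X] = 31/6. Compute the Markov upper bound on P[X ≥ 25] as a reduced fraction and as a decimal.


μ = E[X] = 31/6, a = 25.
Markov: P[X ≥ 25] ≤ μ/a = (31/6)/25 = 31/150.
Numerically: ≈ 0.20667.
(Since a = 25 > μ = 5.16667, the bound 31/150 is < 1 and informative.)

P[X ≥ 25] ≤ 31/150 ≈ 0.20667.


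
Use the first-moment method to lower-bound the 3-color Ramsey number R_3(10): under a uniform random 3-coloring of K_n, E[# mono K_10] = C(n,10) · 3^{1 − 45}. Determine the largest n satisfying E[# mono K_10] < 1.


We need C(n, 10) · 3^{1 − 45} < 1, i.e. C(n, 10) < 3^{45 − 1} = 984770902183611232881.
Check values of n near the boundary:
  n = 569: C(569, 10) = 905357721286137524328; 905357721286137524328 < 984770902183611232881? YES
  n = 570: C(570, 10) = 921524823451961408691; 921524823451961408691 < 984770902183611232881? YES
  n = 571: C(571, 10) = 937951290893172842001; 937951290893172842001 < 984770902183611232881? YES
  n = 572: C(572, 10) = 954640815642161682606; 954640815642161682606 < 984770902183611232881? YES
  n = 573: C(573, 10) = 971597135635805762226; 971597135635805762226 < 984770902183611232881? YES
  n = 574: C(574, 10) = 988824035203816502691; 988824035203816502691 < 984770902183611232881? NO
  n = 575: C(575, 10) = 1006325345561406175305; 1006325345561406175305 < 984770902183611232881? NO
The largest n with C(n, 10) < 984770902183611232881 is n = 573 (where E[X] = 35985079097622435638/36472996377170786403 ≈ 0.98662). Hence R_3(10) > 573, i.e. R_3(10) ≥ 574.

Largest n = 573; hence R_3(10) > 573.


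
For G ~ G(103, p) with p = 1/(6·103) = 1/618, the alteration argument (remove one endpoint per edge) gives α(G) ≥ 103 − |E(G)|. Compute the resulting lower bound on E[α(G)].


E[|E(G)|] = C(103, 2)·p = 5253 · (1/618) = 17/2.
E[α(G)] ≥ n − E[|E(G)|] = 103 − 17/2 = 189/2.
Numerically: ≈ 94.50000.
(This is only a lower bound; the true E[α(G)] may be larger.)

E[α(G)] ≥ 189/2 ≈ 94.50000.


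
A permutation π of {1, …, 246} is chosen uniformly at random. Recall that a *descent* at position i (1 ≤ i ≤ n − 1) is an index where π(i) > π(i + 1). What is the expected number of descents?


Write X = Σ X_I over i = 1, …, 245, with X_I the indicator of one descent.
There are 245 indicators.
For each fixed i, the pair (π(i), π(i+1)) is a uniformly random ordered pair of distinct values from {1, …, 246}; by symmetry P[π(i) > π(i+1)] = 1/2.
By linearity: E[X] = 245 · (1/2) = (246 − 1) · (1/2) = 245/2 ≈ 122.500.

E[X] = 245/2 = 122.500.


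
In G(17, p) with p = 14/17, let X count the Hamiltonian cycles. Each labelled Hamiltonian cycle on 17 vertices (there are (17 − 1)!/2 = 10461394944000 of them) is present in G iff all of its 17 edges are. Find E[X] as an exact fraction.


K_17 has (17 − 1)!/2 = 10461394944000 labelled Hamiltonian cycles.
For each such Hamiltonian cycle H, let X_H = 1 if all 17 edges of H are present in G. Then P[X_H = 1] = p^{17} = (14/17)^{17} = 30491346729331195904/827240261886336764177.
By linearity: E[X] = Σ_H E[X_H] = 10461394944000 · p^{17} = 10461394944000 · 30491346729331195904/827240261886336764177 = 318982020509976309331579109376000/827240261886336764177.
Numerically: E[X] ≈ 3.856e+11.

E[X] = 10461394944000 · (14/17)^{17} = 318982020509976309331579109376000/827240261886336764177 ≈ 3.856e+11.


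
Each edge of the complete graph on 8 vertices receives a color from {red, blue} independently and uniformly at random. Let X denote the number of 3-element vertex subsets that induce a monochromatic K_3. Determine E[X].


Let X = Σ_S X_S over the C(8, 3) = 56 subsets S of size 3, where X_S = 1 if the K_3 on S is monochromatic.
For a fixed S, the K_3 on S has C(3, 2) = 3 edges. P[all 3 edges red] = (1/2)^3, and likewise for blue, so P[monochromatic] = 2·(1/2)^3 = 2^{1 − 3} = 1/4.
By linearity: E[X] = C(8, 3) · 2^{1 − 3} = 56 · 1/4 = 14.
Numerically: E[X] ≈ 14.0000.

E[X] = C(8,3)·2^(1−C(3,2)) = 14 ≈ 14.0000.


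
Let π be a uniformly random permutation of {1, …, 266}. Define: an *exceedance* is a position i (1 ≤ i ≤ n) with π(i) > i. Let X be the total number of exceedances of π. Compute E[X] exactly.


Write X = Σ_{i=1}^{266} X_i, where X_i = 1_{π(i) > i}.
For each fixed i, π(i) is uniform over {1, …, 266} (marginal of a uniform permutation), so P[π(i) > i] = (n − i)/n. Summing: Σ_{i=1}^{266} (n − i)/n = (0 + 1 + … + 265)/266 = 266(266 − 1)/(2·266) = (266 − 1)/2.
Hence E[X] = Σ_{i=1}^{266} (266 − i)/266 = 265/2 ≈ 132.50000.

E[X] = 265/2 = 132.50000.


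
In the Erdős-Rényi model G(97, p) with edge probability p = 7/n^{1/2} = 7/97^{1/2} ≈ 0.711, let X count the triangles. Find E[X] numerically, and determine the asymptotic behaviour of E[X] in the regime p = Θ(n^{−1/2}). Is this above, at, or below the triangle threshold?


Number of potential triangles: C(97, 3) = 147440.
Each occurs with probability p³ ≈ (0.711)³ ≈ 3.59035e-01.
By linearity: E[X] = C(97, 3)·p³ ≈ 147440 · 3.59035e-01 ≈ 52936.088.
Since α = 1/2 < 1, p = c/n^{1/2} ≫ 1/n is above the triangle threshold p ~ 1/n. Asymptotically E[X] ~ (c³/6)·n^{3(1−α)} = (7³/6)·n^{1.5} → ∞; triangles are abundant w.h.p.

E[X] ≈ 52936.088; in regime p = Θ(1/n^{1/2}) E[X] diverges (above the triangle threshold p ~ 1/n).


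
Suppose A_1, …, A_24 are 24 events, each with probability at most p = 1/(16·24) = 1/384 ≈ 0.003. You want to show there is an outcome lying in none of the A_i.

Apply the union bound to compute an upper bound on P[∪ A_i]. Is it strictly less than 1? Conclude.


Union bound: P[∪_{i=1}^{24} A_i] ≤ Σ_i P[A_i] ≤ 24·p = 24·(1/384) = 1/16.
Numerically: 1/16 ≈ 0.062.
Is 1/16 < 1? YES.
Since P[∪ A_i] ≤ 1/16 < 1, the complement has P[∩ A_i^c] ≥ 1 − 1/16 = 15/16 > 0, so some outcome avoids every A_i.

24·p = 1/16 ≈ 0.062; existence CERTIFIED by the union bound.


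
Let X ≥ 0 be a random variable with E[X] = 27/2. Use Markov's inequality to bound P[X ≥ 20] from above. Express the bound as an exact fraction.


μ = E[X] = 27/2, a = 20.
Markov: P[X ≥ 20] ≤ μ/a = (27/2)/20 = 27/40.
Numerically: ≈ 0.675.
(Since a = 20 > μ = 13.500, the bound 27/40 is < 1 and informative.)

P[X ≥ 20] ≤ 27/40 ≈ 0.675.


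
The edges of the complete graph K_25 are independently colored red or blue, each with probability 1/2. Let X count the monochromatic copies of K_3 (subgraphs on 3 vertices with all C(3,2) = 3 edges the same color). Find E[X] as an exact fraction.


Let X = Σ_S X_S over the C(25, 3) = 2300 subsets S of size 3, where X_S = 1 if the K_3 on S is monochromatic.
For a fixed S, the K_3 on S has C(3, 2) = 3 edges. P[all 3 edges red] = (1/2)^3, and likewise for blue, so P[monochromatic] = 2·(1/2)^3 = 2^{1 − 3} = 1/4.
By linearity of expectation: E[X] = C(25, 3) · 2^{1 − 3} = 2300 · 1/4 = 575.
Numerically: E[X] ≈ 575.00000.

E[X] = C(25,3)·2^(1−C(3,2)) = 575 ≈ 575.00000.


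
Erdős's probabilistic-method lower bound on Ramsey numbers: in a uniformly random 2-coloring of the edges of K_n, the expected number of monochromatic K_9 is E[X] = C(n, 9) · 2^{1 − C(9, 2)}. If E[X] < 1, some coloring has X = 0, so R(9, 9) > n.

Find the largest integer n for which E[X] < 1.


We need C(n, 9) · 2^{1 − 36} < 1, i.e. C(n, 9) < 2^{36 − 1} = 34359738368.
Check values of n near the boundary:
  n = 59: C(59, 9) = 12565671261; 12565671261 < 34359738368? YES
  n = 60: C(60, 9) = 14783142660; 14783142660 < 34359738368? YES
  n = 61: C(61, 9) = 17341763505; 17341763505 < 34359738368? YES
  n = 62: C(62, 9) = 20286591270; 20286591270 < 34359738368? YES
  n = 63: C(63, 9) = 23667689815; 23667689815 < 34359738368? YES
  n = 64: C(64, 9) = 27540584512; 27540584512 < 34359738368? YES
  n = 65: C(65, 9) = 31966749880; 31966749880 < 34359738368? YES
  n = 66: C(66, 9) = 37014131440; 37014131440 < 34359738368? NO
  n = 67: C(67, 9) = 42757703560; 42757703560 < 34359738368? NO
  n = 68: C(68, 9) = 49280065120; 49280065120 < 34359738368? NO
The largest n with C(n, 9) < 34359738368 is n = 65 (where E[X] = 3995843735/4294967296 ≈ 0.9304). Hence R(9, 9) > 65, i.e. R(9, 9) ≥ 66.

Largest n = 65; hence R(9, 9) > 65.


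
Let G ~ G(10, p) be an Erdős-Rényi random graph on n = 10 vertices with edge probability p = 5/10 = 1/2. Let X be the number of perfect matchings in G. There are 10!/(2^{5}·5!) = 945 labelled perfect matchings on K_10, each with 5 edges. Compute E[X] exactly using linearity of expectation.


K_10 has 10!/(2^{5}·5!) = 945 labelled perfect matchings.
For each such perfect matching H, let X_H = 1 if all 5 edges of H are present in G. Then P[X_H = 1] = p^{5} = (1/2)^{5} = 1/32.
By linearity: E[X] = Σ_H E[X_H] = 945 · p^{5} = 945 · 1/32 = 945/32.
Numerically: E[X] ≈ 29.53.

E[X] = 945 · (1/2)^{5} = 945/32 ≈ 29.53.


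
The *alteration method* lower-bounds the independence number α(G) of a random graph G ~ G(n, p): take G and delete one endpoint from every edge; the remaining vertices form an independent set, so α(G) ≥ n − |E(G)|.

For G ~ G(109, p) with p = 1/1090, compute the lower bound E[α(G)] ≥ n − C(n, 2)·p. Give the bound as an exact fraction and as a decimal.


E[|E(G)|] = C(109, 2)·p = 5886 · (1/1090) = 27/5.
E[α(G)] ≥ n − E[|E(G)|] = 109 − 27/5 = 518/5.
Numerically: ≈ 103.600000.
(This is only a lower bound; the true E[α(G)] may be larger.)

E[α(G)] ≥ 518/5 ≈ 103.600000.


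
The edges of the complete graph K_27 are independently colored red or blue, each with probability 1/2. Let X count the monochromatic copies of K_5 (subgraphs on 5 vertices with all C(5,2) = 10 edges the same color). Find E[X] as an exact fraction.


Let X = Σ_S X_S over the C(27, 5) = 80730 subsets S of size 5, where X_S = 1 if the K_5 on S is monochromatic.
For a fixed S, the K_5 on S has C(5, 2) = 10 edges. P[all 10 edges red] = (1/2)^10, and likewise for blue, so P[monochromatic] = 2·(1/2)^10 = 2^{1 − 10} = 1/512.
Summing: E[X] = C(27, 5) · 2^{1 − 10} = 80730 · 1/512 = 40365/256.
Numerically: E[X] ≈ 157.67578.

E[X] = C(27,5)·2^(1−C(5,2)) = 40365/256 ≈ 157.67578.


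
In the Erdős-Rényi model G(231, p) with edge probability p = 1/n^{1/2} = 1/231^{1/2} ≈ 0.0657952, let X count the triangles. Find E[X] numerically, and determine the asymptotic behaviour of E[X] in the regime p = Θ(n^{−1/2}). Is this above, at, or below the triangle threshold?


Number of potential triangles: C(231, 3) = 2027795.
Each occurs with probability p³ ≈ (0.0657952)³ ≈ 2.84827574e-04.
By linearity: E[X] = C(231, 3)·p³ ≈ 2027795 · 2.84827574e-04 ≈ 577.571930.
Since α = 1/2 < 1, p = c/n^{1/2} ≫ 1/n is above the triangle threshold p ~ 1/n. Asymptotically E[X] ~ (c³/6)·n^{3(1−α)} = (1³/6)·n^{1.5} → ∞; triangles are abundant w.h.p.

E[X] ≈ 577.571930; in regime p = Θ(1/n^{1/2}) E[X] diverges (above the triangle threshold p ~ 1/n).


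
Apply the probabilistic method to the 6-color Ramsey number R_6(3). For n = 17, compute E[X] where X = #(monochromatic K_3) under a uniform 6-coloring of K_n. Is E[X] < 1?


E[X] = C(17, 3) · 6^{1 − 3} = 680 · 6^{−2} = 680/36.
As a reduced fraction: E[X] = 170/9 ≈ 18.889.
Is E[X] < 1? NO.
Since E[X] ≥ 1, the first-moment bound is inconclusive at n = 17; it does NOT by itself certify R_6(3) > 17.

E[X] = 170/9 ≈ 18.889; E[X] ≥ 1; first-moment method inconclusive here.


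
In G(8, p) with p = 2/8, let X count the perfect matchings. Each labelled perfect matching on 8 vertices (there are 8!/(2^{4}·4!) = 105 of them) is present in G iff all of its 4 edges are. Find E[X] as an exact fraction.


K_8 has 8!/(2^{4}·4!) = 105 labelled perfect matchings.
For each such perfect matching H, let X_H = 1 if all 4 edges of H are present in G. Then P[X_H = 1] = p^{4} = (1/4)^{4} = 1/256.
By linearity of expectation: E[X] = Σ_H E[X_H] = 105 · p^{4} = 105 · 1/256 = 105/256.
Numerically: E[X] ≈ 0.41016.

E[X] = 105 · (1/4)^{4} = 105/256 ≈ 0.41016.


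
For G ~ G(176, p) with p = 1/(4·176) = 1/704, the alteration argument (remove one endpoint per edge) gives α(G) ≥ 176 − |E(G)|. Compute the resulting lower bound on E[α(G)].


E[|E(G)|] = C(176, 2)·p = 15400 · (1/704) = 175/8.
E[α(G)] ≥ n − E[|E(G)|] = 176 − 175/8 = 1233/8.
Numerically: ≈ 154.12500.
(This is only a lower bound; the true E[α(G)] may be larger.)

E[α(G)] ≥ 1233/8 ≈ 154.12500.


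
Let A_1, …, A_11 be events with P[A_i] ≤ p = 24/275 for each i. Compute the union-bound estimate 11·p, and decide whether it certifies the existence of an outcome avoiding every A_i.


Union bound: P[∪_{i=1}^{11} A_i] ≤ Σ_i P[A_i] ≤ 11·p = 11·(24/275) = 24/25.
Numerically: 24/25 ≈ 0.960000.
Is 24/25 < 1? YES.
Since P[∪ A_i] ≤ 24/25 < 1, the complement has P[∩ A_i^c] ≥ 1 − 24/25 = 1/25 > 0, so some outcome avoids every A_i.

11·p = 24/25 ≈ 0.960000; existence CERTIFIED by the union bound.


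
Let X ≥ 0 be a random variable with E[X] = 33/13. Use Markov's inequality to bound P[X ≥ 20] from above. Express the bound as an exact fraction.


μ = E[X] = 33/13, a = 20.
Markov: P[X ≥ 20] ≤ μ/a = (33/13)/20 = 33/260.
Numerically: ≈ 0.126923.
(Since a = 20 > μ = 2.538462, the bound 33/260 is < 1 and informative.)

P[X ≥ 20] ≤ 33/260 ≈ 0.126923.


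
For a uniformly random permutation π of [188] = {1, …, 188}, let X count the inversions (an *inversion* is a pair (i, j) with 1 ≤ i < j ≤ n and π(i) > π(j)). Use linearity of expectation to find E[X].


Write X = Σ X_I over the C(188, 2) = 17578 pairs i < j, with X_I the indicator of one inversion.
There are 17578 indicators.
For each fixed pair i < j, the values π(i) and π(j) are two distinct elements of {1, …, 188} in uniformly random order; by symmetry P[π(i) > π(j)] = 1/2.
By linearity: E[X] = 17578 · (1/2) = C(188, 2) · (1/2) = 17578/2 = 8789 ≈ 8789.0000.

E[X] = 8789 = 8789.0000.


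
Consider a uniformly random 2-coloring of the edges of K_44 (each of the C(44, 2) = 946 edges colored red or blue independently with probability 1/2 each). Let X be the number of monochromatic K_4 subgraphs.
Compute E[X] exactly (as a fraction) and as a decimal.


Let X = Σ_S X_S over the C(44, 4) = 135751 subsets S of size 4, where X_S = 1 if the K_4 on S is monochromatic.
For a fixed S, the K_4 on S has C(4, 2) = 6 edges. P[all 6 edges red] = (1/2)^6, and likewise for blue, so P[monochromatic] = 2·(1/2)^6 = 2^{1 − 6} = 1/32.
By linearity: E[X] = C(44, 4) · 2^{1 − 6} = 135751 · 1/32 = 135751/32.
Numerically: E[X] ≈ 4242.2188.

E[X] = C(44,4)·2^(1−C(4,2)) = 135751/32 ≈ 4242.2188.


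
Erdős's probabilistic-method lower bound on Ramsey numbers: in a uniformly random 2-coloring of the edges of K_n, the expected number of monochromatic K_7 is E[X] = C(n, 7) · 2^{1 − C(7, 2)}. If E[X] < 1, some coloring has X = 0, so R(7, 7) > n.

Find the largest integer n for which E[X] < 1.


We need C(n, 7) · 2^{1 − 21} < 1, i.e. C(n, 7) < 2^{21 − 1} = 1048576.
Check values of n near the boundary:
  n = 23: C(23, 7) = 245157; 245157 < 1048576? YES
  n = 24: C(24, 7) = 346104; 346104 < 1048576? YES
  n = 25: C(25, 7) = 480700; 480700 < 1048576? YES
  n = 26: C(26, 7) = 657800; 657800 < 1048576? YES
  n = 27: C(27, 7) = 888030; 888030 < 1048576? YES
  n = 28: C(28, 7) = 1184040; 1184040 < 1048576? NO
The largest n with C(n, 7) < 1048576 is n = 27 (where E[X] = 444015/524288 ≈ 0.847). Hence R(7, 7) > 27, i.e. R(7, 7) ≥ 28.

Largest n = 27; hence R(7, 7) > 27.


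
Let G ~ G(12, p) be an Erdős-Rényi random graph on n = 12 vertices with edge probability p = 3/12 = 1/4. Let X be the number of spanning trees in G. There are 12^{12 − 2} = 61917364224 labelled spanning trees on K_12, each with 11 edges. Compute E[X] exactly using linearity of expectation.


K_12 has 12^{12 − 2} = 61917364224 labelled spanning trees.
For each such spanning tree H, let X_H = 1 if all 11 edges of H are present in G. Then P[X_H = 1] = p^{11} = (1/4)^{11} = 1/4194304.
By linearity of expectation: E[X] = Σ_H E[X_H] = 61917364224 · p^{11} = 61917364224 · 1/4194304 = 59049/4.
Numerically: E[X] ≈ 1.48e+04.

E[X] = 61917364224 · (1/4)^{11} = 59049/4 ≈ 1.48e+04.


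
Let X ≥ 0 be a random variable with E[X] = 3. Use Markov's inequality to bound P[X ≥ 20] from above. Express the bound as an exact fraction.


μ = E[X] = 3, a = 20.
Markov: P[X ≥ 20] ≤ μ/a = (3)/20 = 3/20.
Numerically: ≈ 0.150.
(Since a = 20 > μ = 3.000, the bound 3/20 is < 1 and informative.)

P[X ≥ 20] ≤ 3/20 ≈ 0.150.


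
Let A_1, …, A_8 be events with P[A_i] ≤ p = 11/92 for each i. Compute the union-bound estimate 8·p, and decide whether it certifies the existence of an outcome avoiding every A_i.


Union bound: P[∪_{i=1}^{8} A_i] ≤ Σ_i P[A_i] ≤ 8·p = 8·(11/92) = 22/23.
Numerically: 22/23 ≈ 0.95652.
Is 22/23 < 1? YES.
Since P[∪ A_i] ≤ 22/23 < 1, the complement has P[∩ A_i^c] ≥ 1 − 22/23 = 1/23 > 0, so some outcome avoids every A_i.

8·p = 22/23 ≈ 0.95652; existence CERTIFIED by the union bound.


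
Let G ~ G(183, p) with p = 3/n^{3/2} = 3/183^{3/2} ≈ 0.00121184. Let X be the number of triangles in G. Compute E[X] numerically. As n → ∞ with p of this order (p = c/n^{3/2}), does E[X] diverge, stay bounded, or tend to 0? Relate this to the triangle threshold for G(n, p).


Number of potential triangles: C(183, 3) = 1004731.
Each occurs with probability p³ ≈ (0.00121184)³ ≈ 1.77964697e-09.
By linearity: E[X] = C(183, 3)·p³ ≈ 1004731 · 1.77964697e-09 ≈ 0.001788.
Since α = 3/2 > 1, p = c/n^{3/2} = o(1/n) is below the triangle threshold p ~ 1/n. Asymptotically E[X] ~ (c³/6)·n^{3(1−α)} = (3³/6)·n^{-1.5} → 0, so by Markov's inequality G has no triangles w.h.p.

E[X] ≈ 0.001788; in regime p = Θ(1/n^{3/2}) E[X] tends to 0 (below the triangle threshold p ~ 1/n).


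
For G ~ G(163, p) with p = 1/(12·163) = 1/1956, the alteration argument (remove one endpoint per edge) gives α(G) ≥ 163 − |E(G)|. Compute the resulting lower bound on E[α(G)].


E[|E(G)|] = C(163, 2)·p = 13203 · (1/1956) = 27/4.
E[α(G)] ≥ n − E[|E(G)|] = 163 − 27/4 = 625/4.
Numerically: ≈ 156.2500.
(This is only a lower bound; the true E[α(G)] may be larger.)

E[α(G)] ≥ 625/4 ≈ 156.2500.


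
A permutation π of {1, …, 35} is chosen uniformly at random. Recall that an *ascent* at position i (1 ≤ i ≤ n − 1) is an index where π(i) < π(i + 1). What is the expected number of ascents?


Write X = Σ X_I over i = 1, …, 34, with X_I the indicator of one ascent.
There are 34 indicators.
For each fixed i, the pair (π(i), π(i+1)) is a uniformly random ordered pair of distinct values from {1, …, 35}; by symmetry P[π(i) < π(i+1)] = 1/2.
By linearity: E[X] = 34 · (1/2) = (35 − 1) · (1/2) = 17 ≈ 17.000.

E[X] = 17 = 17.000.


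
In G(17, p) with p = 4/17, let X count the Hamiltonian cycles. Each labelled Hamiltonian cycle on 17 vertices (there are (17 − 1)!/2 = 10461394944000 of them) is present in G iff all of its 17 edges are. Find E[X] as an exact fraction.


K_17 has (17 − 1)!/2 = 10461394944000 labelled Hamiltonian cycles.
For each such Hamiltonian cycle H, let X_H = 1 if all 17 edges of H are present in G. Then P[X_H = 1] = p^{17} = (4/17)^{17} = 17179869184/827240261886336764177.
By linearity: E[X] = Σ_H E[X_H] = 10461394944000 · p^{17} = 10461394944000 · 17179869184/827240261886336764177 = 179725396620079005696000/827240261886336764177.
Numerically: E[X] ≈ 217.26.

E[X] = 10461394944000 · (4/17)^{17} = 179725396620079005696000/827240261886336764177 ≈ 217.26.


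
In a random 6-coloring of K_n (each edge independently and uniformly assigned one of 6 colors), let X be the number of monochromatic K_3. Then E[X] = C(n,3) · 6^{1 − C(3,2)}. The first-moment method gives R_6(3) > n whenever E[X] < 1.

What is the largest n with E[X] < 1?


We need C(n, 3) · 6^{1 − 3} < 1, i.e. C(n, 3) < 6^{3 − 1} = 36.
Check values of n near the boundary:
  n = 3: C(3, 3) = 1; 1 < 36? YES
  n = 4: C(4, 3) = 4; 4 < 36? YES
  n = 5: C(5, 3) = 10; 10 < 36? YES
  n = 6: C(6, 3) = 20; 20 < 36? YES
  n = 7: C(7, 3) = 35; 35 < 36? YES
  n = 8: C(8, 3) = 56; 56 < 36? NO
  n = 9: C(9, 3) = 84; 84 < 36? NO
The largest n with C(n, 3) < 36 is n = 7 (where E[X] = 35/36 ≈ 0.972222). Hence R_6(3) > 7, i.e. R_6(3) ≥ 8.

Largest n = 7; hence R_6(3) > 7.


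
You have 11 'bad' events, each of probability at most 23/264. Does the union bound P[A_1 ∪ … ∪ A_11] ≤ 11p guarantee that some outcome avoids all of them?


Union bound: P[∪_{i=1}^{11} A_i] ≤ Σ_i P[A_i] ≤ 11·p = 11·(23/264) = 23/24.
Numerically: 23/24 ≈ 0.95833.
Is 23/24 < 1? YES.
Since P[∪ A_i] ≤ 23/24 < 1, the complement has P[∩ A_i^c] ≥ 1 − 23/24 = 1/24 > 0, so some outcome avoids every A_i.

11·p = 23/24 ≈ 0.95833; existence CERTIFIED by the union bound.


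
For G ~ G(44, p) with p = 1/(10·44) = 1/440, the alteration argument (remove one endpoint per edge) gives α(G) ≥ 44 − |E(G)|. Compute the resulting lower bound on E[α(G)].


E[|E(G)|] = C(44, 2)·p = 946 · (1/440) = 43/20.
E[α(G)] ≥ n − E[|E(G)|] = 44 − 43/20 = 837/20.
Numerically: ≈ 41.85000.
(This is only a lower bound; the true E[α(G)] may be larger.)

E[α(G)] ≥ 837/20 ≈ 41.85000.


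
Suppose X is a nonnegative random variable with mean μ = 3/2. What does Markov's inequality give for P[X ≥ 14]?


μ = E[X] = 3/2, a = 14.
Markov: P[X ≥ 14] ≤ μ/a = (3/2)/14 = 3/28.
Numerically: ≈ 0.1071.
(Since a = 14 > μ = 1.5000, the bound 3/28 is < 1 and informative.)

P[X ≥ 14] ≤ 3/28 ≈ 0.1071.


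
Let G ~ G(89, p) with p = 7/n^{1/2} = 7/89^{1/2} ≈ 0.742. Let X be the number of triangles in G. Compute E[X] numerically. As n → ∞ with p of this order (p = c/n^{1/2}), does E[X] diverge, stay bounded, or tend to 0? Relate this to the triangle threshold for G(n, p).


Number of potential triangles: C(89, 3) = 113564.
Each occurs with probability p³ ≈ (0.742)³ ≈ 4.0851604e-01.
By linearity: E[X] = C(89, 3)·p³ ≈ 113564 · 4.0851604e-01 ≈ 46392.71521.
Since α = 1/2 < 1, p = c/n^{1/2} ≫ 1/n is above the triangle threshold p ~ 1/n. Asymptotically E[X] ~ (c³/6)·n^{3(1−α)} = (7³/6)·n^{1.5} → ∞; triangles are abundant w.h.p.

E[X] ≈ 46392.71521; in regime p = Θ(1/n^{1/2}) E[X] diverges (above the triangle threshold p ~ 1/n).


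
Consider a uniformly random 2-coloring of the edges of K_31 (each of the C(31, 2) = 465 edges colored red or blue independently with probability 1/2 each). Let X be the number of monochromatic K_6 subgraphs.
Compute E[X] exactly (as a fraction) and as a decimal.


Let X = Σ_S X_S over the C(31, 6) = 736281 subsets S of size 6, where X_S = 1 if the K_6 on S is monochromatic.
For a fixed S, the K_6 on S has C(6, 2) = 15 edges. P[all 15 edges red] = (1/2)^15, and likewise for blue, so P[monochromatic] = 2·(1/2)^15 = 2^{1 − 15} = 1/16384.
By linearity: E[X] = C(31, 6) · 2^{1 − 15} = 736281 · 1/16384 = 736281/16384.
Numerically: E[X] ≈ 44.9390.

E[X] = C(31,6)·2^(1−C(6,2)) = 736281/16384 ≈ 44.9390.


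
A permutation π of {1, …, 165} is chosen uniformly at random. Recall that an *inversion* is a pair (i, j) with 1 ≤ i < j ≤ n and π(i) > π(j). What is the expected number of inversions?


Write X = Σ X_I over the C(165, 2) = 13530 pairs i < j, with X_I the indicator of one inversion.
There are 13530 indicators.
For each fixed pair i < j, the values π(i) and π(j) are two distinct elements of {1, …, 165} in uniformly random order; by symmetry P[π(i) > π(j)] = 1/2.
By linearity: E[X] = 13530 · (1/2) = C(165, 2) · (1/2) = 13530/2 = 6765 ≈ 6765.000000.

E[X] = 6765 = 6765.000000.


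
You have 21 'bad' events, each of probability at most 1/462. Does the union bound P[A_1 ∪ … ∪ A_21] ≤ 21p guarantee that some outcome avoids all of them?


Union bound: P[∪_{i=1}^{21} A_i] ≤ Σ_i P[A_i] ≤ 21·p = 21·(1/462) = 1/22.
Numerically: 1/22 ≈ 0.0454545.
Is 1/22 < 1? YES.
Since P[∪ A_i] ≤ 1/22 < 1, the complement has P[∩ A_i^c] ≥ 1 − 1/22 = 21/22 > 0, so some outcome avoids every A_i.

21·p = 1/22 ≈ 0.0454545; existence CERTIFIED by the union bound.


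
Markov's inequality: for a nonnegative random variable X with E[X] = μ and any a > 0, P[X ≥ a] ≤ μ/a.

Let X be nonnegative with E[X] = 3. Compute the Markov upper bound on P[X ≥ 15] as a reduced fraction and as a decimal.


μ = E[X] = 3, a = 15.
Markov: P[X ≥ 15] ≤ μ/a = (3)/15 = 1/5.
Numerically: ≈ 0.200000.
(Since a = 15 > μ = 3.000000, the bound 1/5 is < 1 and informative.)

P[X ≥ 15] ≤ 1/5 ≈ 0.200000.


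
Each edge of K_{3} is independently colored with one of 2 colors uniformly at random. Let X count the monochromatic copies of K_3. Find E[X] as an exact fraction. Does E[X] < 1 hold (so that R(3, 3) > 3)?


E[X] = C(3, 3) · 2^{1 − 3} = 1 · 2^{−2} = 1/4.
As a reduced fraction: E[X] = 1/4 ≈ 0.250000.
Is E[X] < 1? YES.
Since E[X] < 1, there exists a 2-coloring of K_{3} with no monochromatic K_3; hence R(3, 3) > 3.

E[X] = 1/4 ≈ 0.250000; E[X] < 1, so R(3, 3) > 3.


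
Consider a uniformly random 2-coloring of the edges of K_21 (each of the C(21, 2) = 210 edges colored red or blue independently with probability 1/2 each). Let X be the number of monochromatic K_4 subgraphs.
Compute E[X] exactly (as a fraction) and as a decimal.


Let X = Σ_S X_S over the C(21, 4) = 5985 subsets S of size 4, where X_S = 1 if the K_4 on S is monochromatic.
For a fixed S, the K_4 on S has C(4, 2) = 6 edges. P[all 6 edges red] = (1/2)^6, and likewise for blue, so P[monochromatic] = 2·(1/2)^6 = 2^{1 − 6} = 1/32.
By linearity: E[X] = C(21, 4) · 2^{1 − 6} = 5985 · 1/32 = 5985/32.
Numerically: E[X] ≈ 187.031.

E[X] = C(21,4)·2^(1−C(4,2)) = 5985/32 ≈ 187.031.


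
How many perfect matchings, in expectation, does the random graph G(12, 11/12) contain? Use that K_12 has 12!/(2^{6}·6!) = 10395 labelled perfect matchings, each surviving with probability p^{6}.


K_12 has 12!/(2^{6}·6!) = 10395 labelled perfect matchings.
For each such perfect matching H, let X_H = 1 if all 6 edges of H are present in G. Then P[X_H = 1] = p^{6} = (11/12)^{6} = 1771561/2985984.
By linearity of expectation: E[X] = Σ_H E[X_H] = 10395 · p^{6} = 10395 · 1771561/2985984 = 682050985/110592.
Numerically: E[X] ≈ 6167.27.

E[X] = 10395 · (11/12)^{6} = 682050985/110592 ≈ 6167.27.


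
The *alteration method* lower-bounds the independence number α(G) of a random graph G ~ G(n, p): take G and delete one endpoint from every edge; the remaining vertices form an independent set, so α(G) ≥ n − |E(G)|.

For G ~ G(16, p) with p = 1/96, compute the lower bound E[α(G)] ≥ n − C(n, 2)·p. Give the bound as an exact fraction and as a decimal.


E[|E(G)|] = C(16, 2)·p = 120 · (1/96) = 5/4.
E[α(G)] ≥ n − E[|E(G)|] = 16 − 5/4 = 59/4.
Numerically: ≈ 14.7500.
(This is only a lower bound; the true E[α(G)] may be larger.)

E[α(G)] ≥ 59/4 ≈ 14.7500.


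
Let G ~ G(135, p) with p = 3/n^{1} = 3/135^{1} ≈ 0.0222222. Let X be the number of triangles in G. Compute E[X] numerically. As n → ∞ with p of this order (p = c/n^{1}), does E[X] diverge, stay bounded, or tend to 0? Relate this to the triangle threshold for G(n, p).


Number of potential triangles: C(135, 3) = 400995.
Each occurs with probability p³ ≈ (0.0222222)³ ≈ 1.09739369e-05.
By linearity: E[X] = C(135, 3)·p³ ≈ 400995 · 1.09739369e-05 ≈ 4.400494.
Here α = 1, so p = 3/n is exactly at the triangle threshold p ~ 1/n. Asymptotically E[X] → c³/6 = 3³/6 = 9/2 ≈ 4.500000, a bounded constant. In this regime the triangle count is asymptotically Poisson(c³/6).

E[X] ≈ 4.400494; in regime p = Θ(1/n^{1}) E[X] stays bounded (at the triangle threshold p ~ 1/n).


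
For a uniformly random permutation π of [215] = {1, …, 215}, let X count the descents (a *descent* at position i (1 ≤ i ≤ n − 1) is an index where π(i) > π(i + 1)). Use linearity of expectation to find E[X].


Write X = Σ X_I over i = 1, …, 214, with X_I the indicator of one descent.
There are 214 indicators.
For each fixed i, the pair (π(i), π(i+1)) is a uniformly random ordered pair of distinct values from {1, …, 215}; by symmetry P[π(i) > π(i+1)] = 1/2.
By linearity: E[X] = 214 · (1/2) = (215 − 1) · (1/2) = 107 ≈ 107.000000.

E[X] = 107 = 107.000000.


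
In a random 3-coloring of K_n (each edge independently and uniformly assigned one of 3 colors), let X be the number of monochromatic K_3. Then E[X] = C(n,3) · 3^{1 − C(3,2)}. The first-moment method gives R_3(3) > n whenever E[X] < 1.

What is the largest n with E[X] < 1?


We need C(n, 3) · 3^{1 − 3} < 1, i.e. C(n, 3) < 3^{3 − 1} = 9.
Check values of n near the boundary:
  n = 3: C(3, 3) = 1; 1 < 9? YES
  n = 4: C(4, 3) = 4; 4 < 9? YES
  n = 5: C(5, 3) = 10; 10 < 9? NO
  n = 6: C(6, 3) = 20; 20 < 9? NO
  n = 7: C(7, 3) = 35; 35 < 9? NO
The largest n with C(n, 3) < 9 is n = 4 (where E[X] = 4/9 ≈ 0.44444). Hence R_3(3) > 4, i.e. R_3(3) ≥ 5.

Largest n = 4; hence R_3(3) > 4.


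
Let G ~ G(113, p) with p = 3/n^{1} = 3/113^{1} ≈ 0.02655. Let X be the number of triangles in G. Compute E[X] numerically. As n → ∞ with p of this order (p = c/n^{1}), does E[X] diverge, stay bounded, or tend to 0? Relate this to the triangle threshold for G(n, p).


Number of potential triangles: C(113, 3) = 234136.
Each occurs with probability p³ ≈ (0.02655)³ ≈ 1.871235e-05.
By linearity: E[X] = C(113, 3)·p³ ≈ 234136 · 1.871235e-05 ≈ 4.3812.
Here α = 1, so p = 3/n is exactly at the triangle threshold p ~ 1/n. Asymptotically E[X] → c³/6 = 3³/6 = 9/2 ≈ 4.5000, a bounded constant. In this regime the triangle count is asymptotically Poisson(c³/6).

E[X] ≈ 4.3812; in regime p = Θ(1/n^{1}) E[X] stays bounded (at the triangle threshold p ~ 1/n).


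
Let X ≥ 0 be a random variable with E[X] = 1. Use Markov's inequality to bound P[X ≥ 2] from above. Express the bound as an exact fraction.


μ = E[X] = 1, a = 2.
Markov: P[X ≥ 2] ≤ μ/a = (1)/2 = 1/2.
Numerically: ≈ 0.500000.
(Since a = 2 > μ = 1.000000, the bound 1/2 is < 1 and informative.)

P[X ≥ 2] ≤ 1/2 ≈ 0.500000.


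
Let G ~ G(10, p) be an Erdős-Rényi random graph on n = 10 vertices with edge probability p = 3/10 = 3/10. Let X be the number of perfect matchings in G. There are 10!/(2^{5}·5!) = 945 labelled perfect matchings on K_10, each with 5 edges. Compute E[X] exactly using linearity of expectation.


K_10 has 10!/(2^{5}·5!) = 945 labelled perfect matchings.
For each such perfect matching H, let X_H = 1 if all 5 edges of H are present in G. Then P[X_H = 1] = p^{5} = (3/10)^{5} = 243/100000.
By linearity of expectation: E[X] = Σ_H E[X_H] = 945 · p^{5} = 945 · 243/100000 = 45927/20000.
Numerically: E[X] ≈ 2.2963.

E[X] = 945 · (3/10)^{5} = 45927/20000 ≈ 2.2963.


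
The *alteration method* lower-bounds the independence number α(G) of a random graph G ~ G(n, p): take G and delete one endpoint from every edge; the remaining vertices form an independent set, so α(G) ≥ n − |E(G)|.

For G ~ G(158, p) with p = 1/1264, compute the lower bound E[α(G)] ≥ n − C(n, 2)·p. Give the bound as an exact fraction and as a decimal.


E[|E(G)|] = C(158, 2)·p = 12403 · (1/1264) = 157/16.
E[α(G)] ≥ n − E[|E(G)|] = 158 − 157/16 = 2371/16.
Numerically: ≈ 148.1875.
(This is only a lower bound; the true E[α(G)] may be larger.)

E[α(G)] ≥ 2371/16 ≈ 148.1875.


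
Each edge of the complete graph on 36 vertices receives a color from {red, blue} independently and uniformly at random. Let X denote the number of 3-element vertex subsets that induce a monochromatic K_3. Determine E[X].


Let X = Σ_S X_S over the C(36, 3) = 7140 subsets S of size 3, where X_S = 1 if the K_3 on S is monochromatic.
For a fixed S, the K_3 on S has C(3, 2) = 3 edges. P[all 3 edges red] = (1/2)^3, and likewise for blue, so P[monochromatic] = 2·(1/2)^3 = 2^{1 − 3} = 1/4.
Summing: E[X] = C(36, 3) · 2^{1 − 3} = 7140 · 1/4 = 1785.
Numerically: E[X] ≈ 1785.00000.

E[X] = C(36,3)·2^(1−C(3,2)) = 1785 ≈ 1785.00000.


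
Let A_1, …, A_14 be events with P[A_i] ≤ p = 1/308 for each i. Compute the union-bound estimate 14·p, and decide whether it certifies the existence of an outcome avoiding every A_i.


Union bound: P[∪_{i=1}^{14} A_i] ≤ Σ_i P[A_i] ≤ 14·p = 14·(1/308) = 1/22.
Numerically: 1/22 ≈ 0.045.
Is 1/22 < 1? YES.
Since P[∪ A_i] ≤ 1/22 < 1, the complement has P[∩ A_i^c] ≥ 1 − 1/22 = 21/22 > 0, so some outcome avoids every A_i.

14·p = 1/22 ≈ 0.045; existence CERTIFIED by the union bound.


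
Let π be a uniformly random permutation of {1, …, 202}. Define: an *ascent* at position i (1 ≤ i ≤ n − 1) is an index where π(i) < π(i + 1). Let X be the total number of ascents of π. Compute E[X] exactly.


Write X = Σ X_I over i = 1, …, 201, with X_I the indicator of one ascent.
There are 201 indicators.
For each fixed i, the pair (π(i), π(i+1)) is a uniformly random ordered pair of distinct values from {1, …, 202}; by symmetry P[π(i) < π(i+1)] = 1/2.
By linearity: E[X] = 201 · (1/2) = (202 − 1) · (1/2) = 201/2 ≈ 100.500000.

E[X] = 201/2 = 100.500000.


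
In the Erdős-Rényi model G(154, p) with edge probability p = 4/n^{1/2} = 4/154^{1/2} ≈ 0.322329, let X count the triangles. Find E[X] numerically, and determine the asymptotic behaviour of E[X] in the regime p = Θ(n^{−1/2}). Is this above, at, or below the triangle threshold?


Number of potential triangles: C(154, 3) = 596904.
Each occurs with probability p³ ≈ (0.322329)³ ≈ 3.34887466e-02.
By linearity: E[X] = C(154, 3)·p³ ≈ 596904 · 3.34887466e-02 ≈ 19989.566775.
Since α = 1/2 < 1, p = c/n^{1/2} ≫ 1/n is above the triangle threshold p ~ 1/n. Asymptotically E[X] ~ (c³/6)·n^{3(1−α)} = (4³/6)·n^{1.5} → ∞; triangles are abundant w.h.p.

E[X] ≈ 19989.566775; in regime p = Θ(1/n^{1/2}) E[X] diverges (above the triangle threshold p ~ 1/n).


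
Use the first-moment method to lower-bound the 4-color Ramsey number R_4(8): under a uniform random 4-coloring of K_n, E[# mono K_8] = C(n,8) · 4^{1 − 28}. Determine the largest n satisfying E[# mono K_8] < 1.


We need C(n, 8) · 4^{1 − 28} < 1, i.e. C(n, 8) < 4^{28 − 1} = 18014398509481984.
Check values of n near the boundary:
  n = 402: C(402, 8) = 15770615726749950; 15770615726749950 < 18014398509481984? YES
  n = 403: C(403, 8) = 16090020602228430; 16090020602228430 < 18014398509481984? YES
  n = 404: C(404, 8) = 16415071523485570; 16415071523485570 < 18014398509481984? YES
  n = 405: C(405, 8) = 16745853821188050; 16745853821188050 < 18014398509481984? YES
  n = 406: C(406, 8) = 17082453897995850; 17082453897995850 < 18014398509481984? YES
  n = 407: C(407, 8) = 17424959239309050; 17424959239309050 < 18014398509481984? YES
  n = 408: C(408, 8) = 17773458424095231; 17773458424095231 < 18014398509481984? YES
  n = 409: C(409, 8) = 18128041135797879; 18128041135797879 < 18014398509481984? NO
  n = 410: C(410, 8) = 18488798173326195; 18488798173326195 < 18014398509481984? NO
  n = 411: C(411, 8) = 18855821462126715; 18855821462126715 < 18014398509481984? NO
The largest n with C(n, 8) < 18014398509481984 is n = 408 (where E[X] = 17773458424095231/18014398509481984 ≈ 0.98663). Hence R_4(8) > 408, i.e. R_4(8) ≥ 409.

Largest n = 408; hence R_4(8) > 408.
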